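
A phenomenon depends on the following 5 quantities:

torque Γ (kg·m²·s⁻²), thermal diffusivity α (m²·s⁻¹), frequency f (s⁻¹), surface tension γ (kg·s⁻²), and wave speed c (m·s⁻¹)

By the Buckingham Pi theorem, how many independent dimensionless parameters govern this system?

2

There are 5 variables and 3 base dimensions (M, L, T).
The dimension matrix has rank 3.
Independent dimensionless groups: 5 − 3 = 2.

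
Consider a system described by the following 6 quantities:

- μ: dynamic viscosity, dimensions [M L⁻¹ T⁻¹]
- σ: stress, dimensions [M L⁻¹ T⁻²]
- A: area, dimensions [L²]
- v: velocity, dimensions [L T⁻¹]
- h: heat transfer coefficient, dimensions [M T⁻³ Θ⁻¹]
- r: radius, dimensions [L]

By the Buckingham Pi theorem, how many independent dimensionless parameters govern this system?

2

There are 6 variables and 4 base dimensions (M, L, T, Θ).
The dimension matrix has rank 4.
Independent dimensionless groups: 6 − 4 = 2.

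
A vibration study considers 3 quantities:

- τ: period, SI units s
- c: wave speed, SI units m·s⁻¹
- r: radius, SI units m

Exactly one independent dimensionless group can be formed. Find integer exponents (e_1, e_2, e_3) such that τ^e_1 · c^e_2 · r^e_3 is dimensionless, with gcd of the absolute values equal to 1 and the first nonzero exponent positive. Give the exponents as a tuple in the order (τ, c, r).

(1, 1, -1)

L: e_1·(0) + e_2·(1) + e_3·(1) = 0
T: e_1·(1) + e_2·(-1) + e_3·(0) = 0
Solving this homogeneous linear system for the smallest-integer solution (first nonzero entry positive) gives (1, 1, -1).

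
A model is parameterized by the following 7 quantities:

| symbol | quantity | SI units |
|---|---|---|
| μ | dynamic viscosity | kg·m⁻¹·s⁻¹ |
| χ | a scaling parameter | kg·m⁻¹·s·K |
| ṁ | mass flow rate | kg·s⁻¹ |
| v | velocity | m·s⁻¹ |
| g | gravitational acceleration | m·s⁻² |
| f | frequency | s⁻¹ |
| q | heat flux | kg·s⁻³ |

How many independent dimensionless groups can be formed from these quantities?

3

There are 7 variables and 4 base dimensions (M, L, T, Θ).
The dimension matrix has rank 4.
Independent dimensionless groups: 7 − 4 = 3.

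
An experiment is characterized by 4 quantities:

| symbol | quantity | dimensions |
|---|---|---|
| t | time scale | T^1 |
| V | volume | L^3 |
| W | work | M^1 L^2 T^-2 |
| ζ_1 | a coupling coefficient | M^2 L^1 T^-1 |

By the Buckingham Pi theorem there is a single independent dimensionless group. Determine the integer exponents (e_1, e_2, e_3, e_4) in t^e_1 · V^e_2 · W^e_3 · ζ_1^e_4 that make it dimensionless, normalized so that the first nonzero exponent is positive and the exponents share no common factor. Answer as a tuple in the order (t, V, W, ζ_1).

M: e_1·(0) + e_2·(0) + e_3·(1) + e_4·(2) = 0
L: e_1·(0) + e_2·(3) + e_3·(2) + e_4·(1) = 0
T: e_1·(1) + e_2·(0) + e_3·(-2) + e_4·(-1) = 0
Solving this homogeneous linear system for the smallest-integer solution (first nonzero entry positive) gives (3, -1, 2, -1).

(3, -1, 2, -1)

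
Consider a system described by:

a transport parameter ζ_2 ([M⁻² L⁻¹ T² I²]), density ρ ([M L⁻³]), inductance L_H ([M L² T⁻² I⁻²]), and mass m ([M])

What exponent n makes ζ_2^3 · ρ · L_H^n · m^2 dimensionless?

3

Balance the M exponent: (1)·n from L_H, plus 3·(-2) + (1) + 2·(1) = -3 from the rest, must sum to zero.
n − 3 = 0, so n = 3.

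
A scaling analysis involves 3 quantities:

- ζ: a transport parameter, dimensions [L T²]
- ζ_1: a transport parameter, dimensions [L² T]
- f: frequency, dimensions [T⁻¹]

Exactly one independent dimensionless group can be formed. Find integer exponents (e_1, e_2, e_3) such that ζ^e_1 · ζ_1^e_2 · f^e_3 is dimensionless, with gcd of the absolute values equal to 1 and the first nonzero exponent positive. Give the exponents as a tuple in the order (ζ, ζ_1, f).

(2, -1, 3)

L: e_1·(1) + e_2·(2) + e_3·(0) = 0
T: e_1·(2) + e_2·(1) + e_3·(-1) = 0
Solving this homogeneous linear system for the smallest-integer solution (first nonzero entry positive) gives (2, -1, 3).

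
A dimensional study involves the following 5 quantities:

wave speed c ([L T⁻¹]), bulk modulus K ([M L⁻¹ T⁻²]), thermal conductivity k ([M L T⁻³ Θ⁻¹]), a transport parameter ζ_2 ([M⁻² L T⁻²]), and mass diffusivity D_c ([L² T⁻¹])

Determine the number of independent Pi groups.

1

There are 5 variables and 4 base dimensions (M, L, T, Θ).
The dimension matrix has rank 4.
Independent dimensionless groups: 5 − 4 = 1.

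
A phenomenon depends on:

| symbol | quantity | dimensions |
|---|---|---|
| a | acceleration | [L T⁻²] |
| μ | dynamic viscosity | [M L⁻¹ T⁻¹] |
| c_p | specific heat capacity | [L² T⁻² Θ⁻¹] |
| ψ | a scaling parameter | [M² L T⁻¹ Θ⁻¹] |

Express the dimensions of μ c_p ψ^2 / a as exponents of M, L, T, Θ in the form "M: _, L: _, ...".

Collect each base-dimension exponent across the product:
  M: −(0) + (1) + (0) + 2·(2) = 5
  L: −(1) + (-1) + (2) + 2·(1) = 2
  T: −(-2) + (-1) + (-2) + 2·(-1) = -3
  Θ: −(0) + (0) + (-1) + 2·(-1) = -3
So the dimensions are [M⁵ L² T⁻³ Θ⁻³].

M: 5, L: 2, T: -3, Θ: -3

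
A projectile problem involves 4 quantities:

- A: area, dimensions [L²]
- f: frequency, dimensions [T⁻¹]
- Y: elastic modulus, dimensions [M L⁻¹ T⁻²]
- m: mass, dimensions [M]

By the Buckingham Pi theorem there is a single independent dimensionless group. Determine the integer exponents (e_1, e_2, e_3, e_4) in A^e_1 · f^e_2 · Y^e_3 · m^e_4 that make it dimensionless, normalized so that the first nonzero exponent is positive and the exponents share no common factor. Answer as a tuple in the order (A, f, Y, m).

M: e_1·(0) + e_2·(0) + e_3·(1) + e_4·(1) = 0
L: e_1·(2) + e_2·(0) + e_3·(-1) + e_4·(0) = 0
T: e_1·(0) + e_2·(-1) + e_3·(-2) + e_4·(0) = 0
Solving this homogeneous linear system for the smallest-integer solution (first nonzero entry positive) gives (1, -4, 2, -2).

(1, -4, 2, -2)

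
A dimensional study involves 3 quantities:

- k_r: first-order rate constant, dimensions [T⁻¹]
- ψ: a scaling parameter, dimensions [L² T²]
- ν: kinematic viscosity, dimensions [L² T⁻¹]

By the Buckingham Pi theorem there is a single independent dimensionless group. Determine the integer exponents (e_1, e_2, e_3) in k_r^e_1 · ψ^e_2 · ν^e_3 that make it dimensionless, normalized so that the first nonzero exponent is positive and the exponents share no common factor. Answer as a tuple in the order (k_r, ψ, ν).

L: e_1·(0) + e_2·(2) + e_3·(2) = 0
T: e_1·(-1) + e_2·(2) + e_3·(-1) = 0
Solving this homogeneous linear system for the smallest-integer solution (first nonzero entry positive) gives (3, 1, -1).

(3, 1, -1)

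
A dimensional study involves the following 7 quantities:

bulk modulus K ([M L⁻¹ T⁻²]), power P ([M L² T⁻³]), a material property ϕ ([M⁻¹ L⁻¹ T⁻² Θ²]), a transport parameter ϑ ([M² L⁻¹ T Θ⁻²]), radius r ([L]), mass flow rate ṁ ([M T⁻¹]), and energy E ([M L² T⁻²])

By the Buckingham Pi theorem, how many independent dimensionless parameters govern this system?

3

There are 7 variables and 4 base dimensions (M, L, T, Θ).
The dimension matrix has rank 4.
Independent dimensionless groups: 7 − 4 = 3.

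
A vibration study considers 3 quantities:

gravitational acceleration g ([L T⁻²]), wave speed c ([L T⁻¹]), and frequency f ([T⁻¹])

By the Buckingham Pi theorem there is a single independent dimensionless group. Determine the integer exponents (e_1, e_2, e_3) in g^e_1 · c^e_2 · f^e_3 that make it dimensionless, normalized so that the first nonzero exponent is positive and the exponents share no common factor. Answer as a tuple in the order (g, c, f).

L: e_1·(1) + e_2·(1) + e_3·(0) = 0
T: e_1·(-2) + e_2·(-1) + e_3·(-1) = 0
Solving this homogeneous linear system for the smallest-integer solution (first nonzero entry positive) gives (1, -1, -1).

(1, -1, -1)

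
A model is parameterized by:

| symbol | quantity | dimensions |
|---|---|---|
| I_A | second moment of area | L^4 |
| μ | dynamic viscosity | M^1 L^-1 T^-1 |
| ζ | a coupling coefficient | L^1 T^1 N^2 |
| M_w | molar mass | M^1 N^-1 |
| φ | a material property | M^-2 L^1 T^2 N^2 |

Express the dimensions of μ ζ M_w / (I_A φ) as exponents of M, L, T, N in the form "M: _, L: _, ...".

M: 4, L: -5, T: -2, N: -1

Collect each base-dimension exponent across the product:
  M: −(0) + (1) + (0) + (1) − (-2) = 4
  L: −(4) + (-1) + (1) + (0) − (1) = -5
  T: −(0) + (-1) + (1) + (0) − (2) = -2
  N: −(0) + (0) + (2) + (-1) − (2) = -1
So the dimensions are [M⁴ L⁻⁵ T⁻² N⁻¹].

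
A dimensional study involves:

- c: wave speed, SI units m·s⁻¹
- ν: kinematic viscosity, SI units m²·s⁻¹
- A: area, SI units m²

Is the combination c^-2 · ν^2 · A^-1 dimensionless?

yes

Sum the exponent of each base dimension across the product:
  M: −2·[c]_M + 2·[ν]_M − [A]_M = −2·(0) + 2·(0) − (0) = 0
  L: −2·[c]_L + 2·[ν]_L − [A]_L = −2·(1) + 2·(2) − (2) = 0
  T: −2·[c]_T + 2·[ν]_T − [A]_T = −2·(-1) + 2·(-1) − (0) = 0
All base exponents vanish — dimensionless.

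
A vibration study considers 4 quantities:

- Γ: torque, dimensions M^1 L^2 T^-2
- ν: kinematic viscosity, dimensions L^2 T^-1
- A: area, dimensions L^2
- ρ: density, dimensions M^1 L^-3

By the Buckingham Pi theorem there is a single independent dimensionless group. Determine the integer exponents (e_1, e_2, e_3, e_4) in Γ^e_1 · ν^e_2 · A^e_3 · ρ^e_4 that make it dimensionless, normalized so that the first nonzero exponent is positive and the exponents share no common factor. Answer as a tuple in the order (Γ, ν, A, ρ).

M: e_1·(1) + e_2·(0) + e_3·(0) + e_4·(1) = 0
L: e_1·(2) + e_2·(2) + e_3·(2) + e_4·(-3) = 0
T: e_1·(-2) + e_2·(-1) + e_3·(0) + e_4·(0) = 0
Solving this homogeneous linear system for the smallest-integer solution (first nonzero entry positive) gives (2, -4, -1, -2).

(2, -4, -1, -2)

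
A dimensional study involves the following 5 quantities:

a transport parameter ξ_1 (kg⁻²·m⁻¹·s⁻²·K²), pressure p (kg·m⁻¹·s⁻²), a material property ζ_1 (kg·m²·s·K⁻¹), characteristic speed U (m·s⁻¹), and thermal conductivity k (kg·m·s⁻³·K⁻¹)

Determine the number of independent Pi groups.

There are 5 variables and 4 base dimensions (M, L, T, Θ).
The dimension matrix has rank 4.
Independent dimensionless groups: 5 − 4 = 1.

1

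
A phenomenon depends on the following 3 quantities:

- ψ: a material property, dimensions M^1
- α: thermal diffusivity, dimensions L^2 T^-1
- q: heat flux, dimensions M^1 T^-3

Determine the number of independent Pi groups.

0

There are 3 variables and 3 base dimensions (M, L, T).
The dimension matrix has rank 3.
Independent dimensionless groups: 3 − 3 = 0.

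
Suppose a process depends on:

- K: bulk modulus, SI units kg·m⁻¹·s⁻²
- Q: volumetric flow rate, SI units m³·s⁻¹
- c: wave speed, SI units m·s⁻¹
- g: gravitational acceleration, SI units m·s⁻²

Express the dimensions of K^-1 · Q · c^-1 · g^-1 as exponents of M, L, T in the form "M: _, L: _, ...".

M: -1, L: 2, T: 4

Collect each base-dimension exponent across the product:
  M: −(1) + (0) − (0) − (0) = -1
  L: −(-1) + (3) − (1) − (1) = 2
  T: −(-2) + (-1) − (-1) − (-2) = 4
So the dimensions are [M⁻¹ L² T⁴].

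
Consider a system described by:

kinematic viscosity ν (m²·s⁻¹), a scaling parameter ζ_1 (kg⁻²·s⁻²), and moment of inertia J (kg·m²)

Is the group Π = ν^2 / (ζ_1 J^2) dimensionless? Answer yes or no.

Sum the exponent of each base dimension across the product:
  M: 2·[ν]_M − [ζ_1]_M − 2·[J]_M = 2·(0) − (-2) − 2·(1) = 0
  L: 2·[ν]_L − [ζ_1]_L − 2·[J]_L = 2·(2) − (0) − 2·(2) = 0
  T: 2·[ν]_T − [ζ_1]_T − 2·[J]_T = 2·(-1) − (-2) − 2·(0) = 0
All base exponents vanish — dimensionless.

yes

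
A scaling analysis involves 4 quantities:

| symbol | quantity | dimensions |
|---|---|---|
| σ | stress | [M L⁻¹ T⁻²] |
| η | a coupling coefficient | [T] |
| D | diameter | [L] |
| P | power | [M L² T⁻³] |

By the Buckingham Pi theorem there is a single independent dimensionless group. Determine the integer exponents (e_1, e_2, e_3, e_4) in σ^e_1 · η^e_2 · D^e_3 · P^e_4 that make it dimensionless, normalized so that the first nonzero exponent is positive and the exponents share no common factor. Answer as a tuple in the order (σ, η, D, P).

M: e_1·(1) + e_2·(0) + e_3·(0) + e_4·(1) = 0
L: e_1·(-1) + e_2·(0) + e_3·(1) + e_4·(2) = 0
T: e_1·(-2) + e_2·(1) + e_3·(0) + e_4·(-3) = 0
Solving this homogeneous linear system for the smallest-integer solution (first nonzero entry positive) gives (1, -1, 3, -1).

(1, -1, 3, -1)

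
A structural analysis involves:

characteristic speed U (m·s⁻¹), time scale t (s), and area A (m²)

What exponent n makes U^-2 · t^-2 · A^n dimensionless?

Balance the L exponent: (2)·n from A, plus −2·(1) − 2·(0) = -2 from the rest, must sum to zero.
2n − 2 = 0, so n = 1.

1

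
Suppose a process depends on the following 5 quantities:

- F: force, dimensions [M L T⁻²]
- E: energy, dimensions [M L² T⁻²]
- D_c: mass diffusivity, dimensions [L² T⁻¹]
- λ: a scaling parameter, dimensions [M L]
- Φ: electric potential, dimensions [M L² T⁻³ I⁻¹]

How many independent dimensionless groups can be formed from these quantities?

There are 5 variables and 4 base dimensions (M, L, T, I).
The dimension matrix has rank 4.
Independent dimensionless groups: 5 − 4 = 1.

1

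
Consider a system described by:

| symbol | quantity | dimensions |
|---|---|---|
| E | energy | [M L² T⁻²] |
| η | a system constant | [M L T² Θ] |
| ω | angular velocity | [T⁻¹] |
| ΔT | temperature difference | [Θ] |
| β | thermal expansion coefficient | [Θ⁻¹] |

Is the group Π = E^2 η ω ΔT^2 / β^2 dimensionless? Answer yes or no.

Sum the exponent of each base dimension across the product:
  M: 2·[E]_M + [η]_M + [ω]_M + 2·[ΔT]_M − 2·[β]_M = 2·(1) + (1) + (0) + 2·(0) − 2·(0) = 3
  L: 2·[E]_L + [η]_L + [ω]_L + 2·[ΔT]_L − 2·[β]_L = 2·(2) + (1) + (0) + 2·(0) − 2·(0) = 5
  T: 2·[E]_T + [η]_T + [ω]_T + 2·[ΔT]_T − 2·[β]_T = 2·(-2) + (2) + (-1) + 2·(0) − 2·(0) = -3
  Θ: 2·[E]_Θ + [η]_Θ + [ω]_Θ + 2·[ΔT]_Θ − 2·[β]_Θ = 2·(0) + (1) + (0) + 2·(1) − 2·(-1) = 5
Net dimensions [M³ L⁵ T⁻³ Θ⁵] ≠ [1] — not dimensionless.

no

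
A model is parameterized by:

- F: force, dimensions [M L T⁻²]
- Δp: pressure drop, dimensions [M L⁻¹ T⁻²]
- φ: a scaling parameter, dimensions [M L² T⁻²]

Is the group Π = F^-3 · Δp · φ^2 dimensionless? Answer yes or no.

yes

Sum the exponent of each base dimension across the product:
  M: −3·[F]_M + [Δp]_M + 2·[φ]_M = −3·(1) + (1) + 2·(1) = 0
  L: −3·[F]_L + [Δp]_L + 2·[φ]_L = −3·(1) + (-1) + 2·(2) = 0
  T: −3·[F]_T + [Δp]_T + 2·[φ]_T = −3·(-2) + (-2) + 2·(-2) = 0
All base exponents vanish — dimensionless.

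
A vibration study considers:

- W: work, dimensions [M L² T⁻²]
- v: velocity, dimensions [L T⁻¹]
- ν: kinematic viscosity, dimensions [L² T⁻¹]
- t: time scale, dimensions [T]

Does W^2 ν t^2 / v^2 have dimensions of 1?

no

Sum the exponent of each base dimension across the product:
  M: 2·[W]_M − 2·[v]_M + [ν]_M + 2·[t]_M = 2·(1) − 2·(0) + (0) + 2·(0) = 2
  L: 2·[W]_L − 2·[v]_L + [ν]_L + 2·[t]_L = 2·(2) − 2·(1) + (2) + 2·(0) = 4
  T: 2·[W]_T − 2·[v]_T + [ν]_T + 2·[t]_T = 2·(-2) − 2·(-1) + (-1) + 2·(1) = -1
Net dimensions [M² L⁴ T⁻¹] ≠ [1] — not dimensionless.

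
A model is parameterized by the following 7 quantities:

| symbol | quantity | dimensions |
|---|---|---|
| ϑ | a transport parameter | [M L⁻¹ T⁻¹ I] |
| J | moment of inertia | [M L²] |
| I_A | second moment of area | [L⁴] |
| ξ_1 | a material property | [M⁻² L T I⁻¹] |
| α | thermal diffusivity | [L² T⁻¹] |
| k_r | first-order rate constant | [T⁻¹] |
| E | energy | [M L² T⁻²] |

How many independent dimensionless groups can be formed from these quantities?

3

There are 7 variables and 4 base dimensions (M, L, T, I).
The dimension matrix has rank 4.
Independent dimensionless groups: 7 − 4 = 3.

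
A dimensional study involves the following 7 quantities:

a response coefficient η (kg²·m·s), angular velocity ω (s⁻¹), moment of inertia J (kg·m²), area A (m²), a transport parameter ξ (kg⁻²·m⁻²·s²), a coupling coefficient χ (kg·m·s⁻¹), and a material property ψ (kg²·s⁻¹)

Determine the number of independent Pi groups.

There are 7 variables and 3 base dimensions (M, L, T).
The dimension matrix has rank 3.
Independent dimensionless groups: 7 − 3 = 4.

4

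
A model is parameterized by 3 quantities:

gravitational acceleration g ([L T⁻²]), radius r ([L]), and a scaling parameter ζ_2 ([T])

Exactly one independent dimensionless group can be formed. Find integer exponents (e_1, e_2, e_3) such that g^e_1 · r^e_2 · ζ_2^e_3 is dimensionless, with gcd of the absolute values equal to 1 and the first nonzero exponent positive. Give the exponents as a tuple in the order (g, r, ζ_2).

(1, -1, 2)

L: e_1·(1) + e_2·(1) + e_3·(0) = 0
T: e_1·(-2) + e_2·(0) + e_3·(1) = 0
Solving this homogeneous linear system for the smallest-integer solution (first nonzero entry positive) gives (1, -1, 2).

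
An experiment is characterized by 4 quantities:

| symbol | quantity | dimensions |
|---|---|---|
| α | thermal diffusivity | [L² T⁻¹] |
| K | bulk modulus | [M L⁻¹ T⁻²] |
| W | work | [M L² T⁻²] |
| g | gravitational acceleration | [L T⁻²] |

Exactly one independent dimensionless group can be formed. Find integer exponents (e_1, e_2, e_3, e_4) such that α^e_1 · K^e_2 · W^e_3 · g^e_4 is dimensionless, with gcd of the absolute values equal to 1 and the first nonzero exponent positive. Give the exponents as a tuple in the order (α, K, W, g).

M: e_1·(0) + e_2·(1) + e_3·(1) + e_4·(0) = 0
L: e_1·(2) + e_2·(-1) + e_3·(2) + e_4·(1) = 0
T: e_1·(-1) + e_2·(-2) + e_3·(-2) + e_4·(-2) = 0
Solving this homogeneous linear system for the smallest-integer solution (first nonzero entry positive) gives (2, 1, -1, -1).

(2, 1, -1, -1)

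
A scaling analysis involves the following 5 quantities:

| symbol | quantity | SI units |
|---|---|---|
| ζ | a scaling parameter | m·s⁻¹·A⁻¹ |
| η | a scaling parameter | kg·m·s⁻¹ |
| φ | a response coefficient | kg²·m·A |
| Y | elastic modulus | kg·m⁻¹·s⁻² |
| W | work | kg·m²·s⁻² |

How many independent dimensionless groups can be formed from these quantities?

1

There are 5 variables and 4 base dimensions (M, L, T, I).
The dimension matrix has rank 4.
Independent dimensionless groups: 5 − 4 = 1.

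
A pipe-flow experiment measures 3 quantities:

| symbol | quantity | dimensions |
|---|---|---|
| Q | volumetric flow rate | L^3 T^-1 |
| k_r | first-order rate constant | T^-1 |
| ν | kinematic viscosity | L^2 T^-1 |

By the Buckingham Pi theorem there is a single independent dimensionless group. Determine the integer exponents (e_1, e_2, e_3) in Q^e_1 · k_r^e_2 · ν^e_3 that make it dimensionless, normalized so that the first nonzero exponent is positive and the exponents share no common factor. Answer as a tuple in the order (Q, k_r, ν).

L: e_1·(3) + e_2·(0) + e_3·(2) = 0
T: e_1·(-1) + e_2·(-1) + e_3·(-1) = 0
Solving this homogeneous linear system for the smallest-integer solution (first nonzero entry positive) gives (2, 1, -3).

(2, 1, -3)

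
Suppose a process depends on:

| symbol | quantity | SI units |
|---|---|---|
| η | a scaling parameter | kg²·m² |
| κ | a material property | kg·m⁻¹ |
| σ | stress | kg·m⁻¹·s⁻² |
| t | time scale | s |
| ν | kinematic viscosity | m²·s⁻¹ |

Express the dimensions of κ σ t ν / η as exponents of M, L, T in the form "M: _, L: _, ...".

M: 0, L: -2, T: -2

Collect each base-dimension exponent across the product:
  M: −(2) + (1) + (1) + (0) + (0) = 0
  L: −(2) + (-1) + (-1) + (0) + (2) = -2
  T: −(0) + (0) + (-2) + (1) + (-1) = -2
So the dimensions are [L⁻² T⁻²].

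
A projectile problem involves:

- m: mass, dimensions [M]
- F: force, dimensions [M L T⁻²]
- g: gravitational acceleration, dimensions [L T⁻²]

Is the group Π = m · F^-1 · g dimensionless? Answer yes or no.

yes

Sum the exponent of each base dimension across the product:
  M: [m]_M − [F]_M + [g]_M = (1) − (1) + (0) = 0
  L: [m]_L − [F]_L + [g]_L = (0) − (1) + (1) = 0
  T: [m]_T − [F]_T + [g]_T = (0) − (-2) + (-2) = 0
All base exponents vanish — dimensionless.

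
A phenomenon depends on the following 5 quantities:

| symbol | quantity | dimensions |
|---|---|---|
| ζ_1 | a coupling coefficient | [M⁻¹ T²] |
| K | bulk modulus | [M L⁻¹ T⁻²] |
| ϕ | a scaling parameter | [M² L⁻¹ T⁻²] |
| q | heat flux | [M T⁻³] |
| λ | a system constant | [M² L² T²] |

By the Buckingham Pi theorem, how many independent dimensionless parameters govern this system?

2

There are 5 variables and 3 base dimensions (M, L, T).
The dimension matrix has rank 3.
Independent dimensionless groups: 5 − 3 = 2.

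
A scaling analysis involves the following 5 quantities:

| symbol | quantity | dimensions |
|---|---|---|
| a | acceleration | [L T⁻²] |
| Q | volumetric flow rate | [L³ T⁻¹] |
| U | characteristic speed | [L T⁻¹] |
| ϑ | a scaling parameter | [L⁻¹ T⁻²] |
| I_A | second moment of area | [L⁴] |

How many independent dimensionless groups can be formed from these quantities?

There are 5 variables and 2 base dimensions (L, T).
The dimension matrix has rank 2.
Independent dimensionless groups: 5 − 2 = 3.

3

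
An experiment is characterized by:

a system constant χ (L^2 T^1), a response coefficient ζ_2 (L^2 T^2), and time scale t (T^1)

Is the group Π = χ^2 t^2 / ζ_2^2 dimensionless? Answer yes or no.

Sum the exponent of each base dimension across the product:
  M: 2·[χ]_M − 2·[ζ_2]_M + 2·[t]_M = 2·(0) − 2·(0) + 2·(0) = 0
  L: 2·[χ]_L − 2·[ζ_2]_L + 2·[t]_L = 2·(2) − 2·(2) + 2·(0) = 0
  T: 2·[χ]_T − 2·[ζ_2]_T + 2·[t]_T = 2·(1) − 2·(2) + 2·(1) = 0
All base exponents vanish — dimensionless.

yes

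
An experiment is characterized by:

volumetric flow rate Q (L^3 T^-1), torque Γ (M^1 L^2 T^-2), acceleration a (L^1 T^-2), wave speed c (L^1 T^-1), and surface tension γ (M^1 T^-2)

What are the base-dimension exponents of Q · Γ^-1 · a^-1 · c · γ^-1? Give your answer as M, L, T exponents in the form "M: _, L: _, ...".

Collect each base-dimension exponent across the product:
  M: (0) − (1) − (0) + (0) − (1) = -2
  L: (3) − (2) − (1) + (1) − (0) = 1
  T: (-1) − (-2) − (-2) + (-1) − (-2) = 4
So the dimensions are [M⁻² L T⁴].

M: -2, L: 1, T: 4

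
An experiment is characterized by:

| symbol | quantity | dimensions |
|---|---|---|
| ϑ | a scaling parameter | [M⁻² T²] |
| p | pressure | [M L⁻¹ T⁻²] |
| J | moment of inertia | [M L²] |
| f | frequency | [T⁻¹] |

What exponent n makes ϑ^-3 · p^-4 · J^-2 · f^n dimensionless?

Balance the T exponent: (-1)·n from f, plus −3·(2) − 4·(-2) − 2·(0) = 2 from the rest, must sum to zero.
−n + 2 = 0, so n = 2.

2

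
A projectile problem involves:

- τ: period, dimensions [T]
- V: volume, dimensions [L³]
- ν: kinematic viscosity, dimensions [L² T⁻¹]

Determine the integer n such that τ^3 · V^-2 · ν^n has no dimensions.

3

Balance the L exponent: (2)·n from ν, plus 3·(0) − 2·(3) = -6 from the rest, must sum to zero.
2n − 6 = 0, so n = 3.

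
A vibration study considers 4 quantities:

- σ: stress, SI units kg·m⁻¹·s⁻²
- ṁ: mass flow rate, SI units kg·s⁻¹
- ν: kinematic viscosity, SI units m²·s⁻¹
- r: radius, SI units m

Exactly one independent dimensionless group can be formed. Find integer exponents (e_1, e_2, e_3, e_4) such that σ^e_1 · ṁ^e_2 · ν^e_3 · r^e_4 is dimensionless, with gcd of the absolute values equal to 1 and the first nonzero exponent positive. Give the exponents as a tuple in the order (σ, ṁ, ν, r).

M: e_1·(1) + e_2·(1) + e_3·(0) + e_4·(0) = 0
L: e_1·(-1) + e_2·(0) + e_3·(2) + e_4·(1) = 0
T: e_1·(-2) + e_2·(-1) + e_3·(-1) + e_4·(0) = 0
Solving this homogeneous linear system for the smallest-integer solution (first nonzero entry positive) gives (1, -1, -1, 3).

(1, -1, -1, 3)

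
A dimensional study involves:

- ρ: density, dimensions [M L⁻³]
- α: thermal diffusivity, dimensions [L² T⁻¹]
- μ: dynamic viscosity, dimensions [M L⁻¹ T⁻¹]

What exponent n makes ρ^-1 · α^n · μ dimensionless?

Balance the L exponent: (2)·n from α, plus −(-3) + (-1) = 2 from the rest, must sum to zero.
2n + 2 = 0, so n = -1.

-1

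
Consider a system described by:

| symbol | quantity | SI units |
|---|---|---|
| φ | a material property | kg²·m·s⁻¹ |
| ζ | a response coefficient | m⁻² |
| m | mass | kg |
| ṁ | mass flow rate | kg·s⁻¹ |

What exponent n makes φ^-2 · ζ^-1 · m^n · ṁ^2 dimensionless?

2

Balance the M exponent: (1)·n from m, plus −2·(2) − (0) + 2·(1) = -2 from the rest, must sum to zero.
n − 2 = 0, so n = 2.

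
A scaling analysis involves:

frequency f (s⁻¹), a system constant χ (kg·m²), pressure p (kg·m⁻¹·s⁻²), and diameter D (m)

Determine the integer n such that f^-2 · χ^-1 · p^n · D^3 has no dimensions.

1

Balance the M exponent: (1)·n from p, plus −2·(0) − (1) + 3·(0) = -1 from the rest, must sum to zero.
n − 1 = 0, so n = 1.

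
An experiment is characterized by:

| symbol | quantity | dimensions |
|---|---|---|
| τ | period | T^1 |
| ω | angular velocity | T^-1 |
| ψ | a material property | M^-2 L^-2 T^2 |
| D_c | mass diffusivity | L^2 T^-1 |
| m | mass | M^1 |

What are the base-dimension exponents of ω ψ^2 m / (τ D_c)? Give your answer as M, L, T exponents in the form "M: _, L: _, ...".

Collect each base-dimension exponent across the product:
  M: −(0) + (0) + 2·(-2) − (0) + (1) = -3
  L: −(0) + (0) + 2·(-2) − (2) + (0) = -6
  T: −(1) + (-1) + 2·(2) − (-1) + (0) = 3
So the dimensions are [M⁻³ L⁻⁶ T³].

M: -3, L: -6, T: 3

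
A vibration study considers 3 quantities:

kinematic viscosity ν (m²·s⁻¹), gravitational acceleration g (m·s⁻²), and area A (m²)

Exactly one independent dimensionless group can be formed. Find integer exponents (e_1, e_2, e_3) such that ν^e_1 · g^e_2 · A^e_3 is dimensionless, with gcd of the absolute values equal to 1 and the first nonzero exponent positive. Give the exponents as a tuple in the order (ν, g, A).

(4, -2, -3)

L: e_1·(2) + e_2·(1) + e_3·(2) = 0
T: e_1·(-1) + e_2·(-2) + e_3·(0) = 0
Solving this homogeneous linear system for the smallest-integer solution (first nonzero entry positive) gives (4, -2, -3).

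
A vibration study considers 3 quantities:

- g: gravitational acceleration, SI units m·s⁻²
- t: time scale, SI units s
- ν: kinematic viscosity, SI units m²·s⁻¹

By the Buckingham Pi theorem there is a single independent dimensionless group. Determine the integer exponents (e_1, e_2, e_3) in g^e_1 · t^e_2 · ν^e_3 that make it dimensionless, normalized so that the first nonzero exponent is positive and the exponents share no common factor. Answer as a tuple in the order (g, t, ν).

(2, 3, -1)

L: e_1·(1) + e_2·(0) + e_3·(2) = 0
T: e_1·(-2) + e_2·(1) + e_3·(-1) = 0
Solving this homogeneous linear system for the smallest-integer solution (first nonzero entry positive) gives (2, 3, -1).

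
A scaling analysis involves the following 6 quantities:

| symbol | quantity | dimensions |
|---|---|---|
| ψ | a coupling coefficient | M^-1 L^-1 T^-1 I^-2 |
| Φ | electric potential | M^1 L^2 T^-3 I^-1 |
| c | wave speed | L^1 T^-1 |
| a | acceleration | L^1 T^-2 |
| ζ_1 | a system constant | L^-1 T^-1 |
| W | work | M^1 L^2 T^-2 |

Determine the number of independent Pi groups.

2

There are 6 variables and 4 base dimensions (M, L, T, I).
The dimension matrix has rank 4.
Independent dimensionless groups: 6 − 4 = 2.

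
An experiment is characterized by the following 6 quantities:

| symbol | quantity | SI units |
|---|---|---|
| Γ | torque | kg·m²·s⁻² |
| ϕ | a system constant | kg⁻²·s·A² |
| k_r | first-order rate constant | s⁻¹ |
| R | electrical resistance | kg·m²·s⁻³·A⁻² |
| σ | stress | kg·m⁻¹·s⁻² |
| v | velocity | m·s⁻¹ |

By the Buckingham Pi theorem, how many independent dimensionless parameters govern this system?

There are 6 variables and 4 base dimensions (M, L, T, I).
The dimension matrix has rank 4.
Independent dimensionless groups: 6 − 4 = 2.

2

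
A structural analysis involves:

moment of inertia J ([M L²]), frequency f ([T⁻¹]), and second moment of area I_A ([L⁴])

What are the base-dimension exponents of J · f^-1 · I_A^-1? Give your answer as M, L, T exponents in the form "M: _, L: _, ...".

Collect each base-dimension exponent across the product:
  M: (1) − (0) − (0) = 1
  L: (2) − (0) − (4) = -2
  T: (0) − (-1) − (0) = 1
So the dimensions are [M L⁻² T].

M: 1, L: -2, T: 1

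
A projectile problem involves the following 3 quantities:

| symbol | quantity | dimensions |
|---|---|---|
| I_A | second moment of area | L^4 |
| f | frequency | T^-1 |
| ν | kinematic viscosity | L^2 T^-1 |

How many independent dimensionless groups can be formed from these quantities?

1

There are 3 variables and 2 base dimensions (L, T).
The dimension matrix has rank 2.
Independent dimensionless groups: 3 − 2 = 1.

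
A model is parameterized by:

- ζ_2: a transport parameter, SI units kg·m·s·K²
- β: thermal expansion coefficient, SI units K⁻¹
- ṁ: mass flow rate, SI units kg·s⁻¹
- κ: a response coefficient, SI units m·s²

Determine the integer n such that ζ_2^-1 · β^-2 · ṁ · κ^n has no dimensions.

1

Balance the L exponent: (1)·n from κ, plus −(1) − 2·(0) + (0) = -1 from the rest, must sum to zero.
n − 1 = 0, so n = 1.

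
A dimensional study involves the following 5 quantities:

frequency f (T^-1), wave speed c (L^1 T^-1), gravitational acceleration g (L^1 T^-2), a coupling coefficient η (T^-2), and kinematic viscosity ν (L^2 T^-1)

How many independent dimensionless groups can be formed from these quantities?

There are 5 variables and 2 base dimensions (L, T).
The dimension matrix has rank 2.
Independent dimensionless groups: 5 − 2 = 3.

3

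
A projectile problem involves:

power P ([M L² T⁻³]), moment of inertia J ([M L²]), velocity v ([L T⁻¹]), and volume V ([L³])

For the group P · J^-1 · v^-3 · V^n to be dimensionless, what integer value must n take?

Balance the L exponent: (3)·n from V, plus (2) − (2) − 3·(1) = -3 from the rest, must sum to zero.
3n − 3 = 0, so n = 1.

1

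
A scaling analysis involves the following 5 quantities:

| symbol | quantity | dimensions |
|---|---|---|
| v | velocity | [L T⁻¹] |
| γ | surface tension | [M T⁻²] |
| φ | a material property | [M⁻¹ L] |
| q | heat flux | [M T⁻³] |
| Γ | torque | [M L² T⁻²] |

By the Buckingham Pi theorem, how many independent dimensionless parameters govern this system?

2

There are 5 variables and 3 base dimensions (M, L, T).
The dimension matrix has rank 3.
Independent dimensionless groups: 5 − 3 = 2.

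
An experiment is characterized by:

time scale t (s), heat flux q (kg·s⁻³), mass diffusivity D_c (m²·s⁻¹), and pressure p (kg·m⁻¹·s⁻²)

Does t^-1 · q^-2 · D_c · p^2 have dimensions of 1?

Sum the exponent of each base dimension across the product:
  M: −[t]_M − 2·[q]_M + [D_c]_M + 2·[p]_M = −(0) − 2·(1) + (0) + 2·(1) = 0
  L: −[t]_L − 2·[q]_L + [D_c]_L + 2·[p]_L = −(0) − 2·(0) + (2) + 2·(-1) = 0
  T: −[t]_T − 2·[q]_T + [D_c]_T + 2·[p]_T = −(1) − 2·(-3) + (-1) + 2·(-2) = 0
All base exponents vanish — dimensionless.

yes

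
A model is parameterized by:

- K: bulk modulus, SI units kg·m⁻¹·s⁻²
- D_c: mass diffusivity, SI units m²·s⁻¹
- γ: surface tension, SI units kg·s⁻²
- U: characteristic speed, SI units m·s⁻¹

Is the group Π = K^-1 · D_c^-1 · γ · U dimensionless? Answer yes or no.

Sum the exponent of each base dimension across the product:
  M: −[K]_M − [D_c]_M + [γ]_M + [U]_M = −(1) − (0) + (1) + (0) = 0
  L: −[K]_L − [D_c]_L + [γ]_L + [U]_L = −(-1) − (2) + (0) + (1) = 0
  T: −[K]_T − [D_c]_T + [γ]_T + [U]_T = −(-2) − (-1) + (-2) + (-1) = 0
All base exponents vanish — dimensionless.

yes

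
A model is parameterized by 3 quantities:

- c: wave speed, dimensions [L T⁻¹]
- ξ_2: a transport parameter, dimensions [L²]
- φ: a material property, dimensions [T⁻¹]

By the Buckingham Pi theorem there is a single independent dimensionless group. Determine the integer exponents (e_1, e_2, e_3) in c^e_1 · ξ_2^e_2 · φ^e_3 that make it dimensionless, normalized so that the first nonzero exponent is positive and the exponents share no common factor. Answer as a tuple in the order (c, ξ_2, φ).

L: e_1·(1) + e_2·(2) + e_3·(0) = 0
T: e_1·(-1) + e_2·(0) + e_3·(-1) = 0
Solving this homogeneous linear system for the smallest-integer solution (first nonzero entry positive) gives (2, -1, -2).

(2, -1, -2)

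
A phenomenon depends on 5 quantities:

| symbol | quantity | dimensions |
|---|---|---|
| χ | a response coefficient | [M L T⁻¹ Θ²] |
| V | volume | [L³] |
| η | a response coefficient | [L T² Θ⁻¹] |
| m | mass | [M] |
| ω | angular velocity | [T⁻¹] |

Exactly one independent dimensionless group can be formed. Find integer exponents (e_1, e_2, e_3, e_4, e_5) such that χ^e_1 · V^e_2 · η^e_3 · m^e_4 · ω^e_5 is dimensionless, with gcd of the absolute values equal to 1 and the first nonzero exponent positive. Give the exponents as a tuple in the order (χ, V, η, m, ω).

M: e_1·(1) + e_2·(0) + e_3·(0) + e_4·(1) + e_5·(0) = 0
L: e_1·(1) + e_2·(3) + e_3·(1) + e_4·(0) + e_5·(0) = 0
T: e_1·(-1) + e_2·(0) + e_3·(2) + e_4·(0) + e_5·(-1) = 0
Θ: e_1·(2) + e_2·(0) + e_3·(-1) + e_4·(0) + e_5·(0) = 0
Solving this homogeneous linear system for the smallest-integer solution (first nonzero entry positive) gives (1, -1, 2, -1, 3).

(1, -1, 2, -1, 3)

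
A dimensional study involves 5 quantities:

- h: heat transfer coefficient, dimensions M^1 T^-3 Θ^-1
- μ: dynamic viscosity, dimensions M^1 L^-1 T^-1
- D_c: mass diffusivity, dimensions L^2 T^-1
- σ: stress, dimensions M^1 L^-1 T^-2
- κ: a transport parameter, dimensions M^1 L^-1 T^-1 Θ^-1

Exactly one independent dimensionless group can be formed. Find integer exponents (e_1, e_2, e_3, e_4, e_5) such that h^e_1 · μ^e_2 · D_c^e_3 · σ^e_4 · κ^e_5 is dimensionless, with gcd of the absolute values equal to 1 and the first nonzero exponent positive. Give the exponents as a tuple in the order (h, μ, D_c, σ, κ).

M: e_1·(1) + e_2·(1) + e_3·(0) + e_4·(1) + e_5·(1) = 0
L: e_1·(0) + e_2·(-1) + e_3·(2) + e_4·(-1) + e_5·(-1) = 0
T: e_1·(-3) + e_2·(-1) + e_3·(-1) + e_4·(-2) + e_5·(-1) = 0
Θ: e_1·(-1) + e_2·(0) + e_3·(0) + e_4·(0) + e_5·(-1) = 0
Solving this homogeneous linear system for the smallest-integer solution (first nonzero entry positive) gives (2, 3, -1, -3, -2).

(2, 3, -1, -3, -2)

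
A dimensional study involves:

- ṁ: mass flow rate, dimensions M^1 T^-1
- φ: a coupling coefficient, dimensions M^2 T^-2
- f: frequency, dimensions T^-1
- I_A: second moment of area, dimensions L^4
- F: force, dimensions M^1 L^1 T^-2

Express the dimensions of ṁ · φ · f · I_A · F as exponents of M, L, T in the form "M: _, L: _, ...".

M: 4, L: 5, T: -6

Collect each base-dimension exponent across the product:
  M: (1) + (2) + (0) + (0) + (1) = 4
  L: (0) + (0) + (0) + (4) + (1) = 5
  T: (-1) + (-2) + (-1) + (0) + (-2) = -6
So the dimensions are [M⁴ L⁵ T⁻⁶].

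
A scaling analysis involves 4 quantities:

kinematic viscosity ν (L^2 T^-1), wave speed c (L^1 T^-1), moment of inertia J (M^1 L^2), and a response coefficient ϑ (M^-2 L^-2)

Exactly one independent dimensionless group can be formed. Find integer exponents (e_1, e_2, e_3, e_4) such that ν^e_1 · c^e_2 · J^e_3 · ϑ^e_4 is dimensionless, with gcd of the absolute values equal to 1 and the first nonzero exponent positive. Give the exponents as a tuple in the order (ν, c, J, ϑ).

M: e_1·(0) + e_2·(0) + e_3·(1) + e_4·(-2) = 0
L: e_1·(2) + e_2·(1) + e_3·(2) + e_4·(-2) = 0
T: e_1·(-1) + e_2·(-1) + e_3·(0) + e_4·(0) = 0
Solving this homogeneous linear system for the smallest-integer solution (first nonzero entry positive) gives (2, -2, -2, -1).

(2, -2, -2, -1)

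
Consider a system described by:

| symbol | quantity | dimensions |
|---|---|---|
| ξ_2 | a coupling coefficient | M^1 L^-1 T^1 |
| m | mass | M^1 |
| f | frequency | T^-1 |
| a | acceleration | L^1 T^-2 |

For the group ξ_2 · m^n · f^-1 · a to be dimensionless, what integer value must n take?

-1

Balance the M exponent: (1)·n from m, plus (1) − (0) + (0) = 1 from the rest, must sum to zero.
n + 1 = 0, so n = -1.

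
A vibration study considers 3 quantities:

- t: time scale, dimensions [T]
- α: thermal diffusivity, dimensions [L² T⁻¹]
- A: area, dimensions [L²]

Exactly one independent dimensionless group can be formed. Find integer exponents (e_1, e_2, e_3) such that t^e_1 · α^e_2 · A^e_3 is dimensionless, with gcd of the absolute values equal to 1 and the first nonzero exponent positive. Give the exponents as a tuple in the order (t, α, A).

L: e_1·(0) + e_2·(2) + e_3·(2) = 0
T: e_1·(1) + e_2·(-1) + e_3·(0) = 0
Solving this homogeneous linear system for the smallest-integer solution (first nonzero entry positive) gives (1, 1, -1).

(1, 1, -1)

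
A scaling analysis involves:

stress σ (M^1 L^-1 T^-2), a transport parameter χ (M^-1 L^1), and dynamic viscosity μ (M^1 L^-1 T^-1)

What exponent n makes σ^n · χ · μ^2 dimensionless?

-1

Balance the M exponent: (1)·n from σ, plus (-1) + 2·(1) = 1 from the rest, must sum to zero.
n + 1 = 0, so n = -1.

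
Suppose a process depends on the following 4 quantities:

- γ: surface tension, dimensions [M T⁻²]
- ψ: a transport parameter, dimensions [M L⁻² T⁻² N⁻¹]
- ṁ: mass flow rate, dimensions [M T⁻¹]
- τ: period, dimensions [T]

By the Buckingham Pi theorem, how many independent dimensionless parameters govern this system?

There are 4 variables and 4 base dimensions (M, L, T, N).
The dimension matrix has rank 3 (less than 4: the dimension vectors are linearly dependent).
Independent dimensionless groups: 4 − 3 = 1.

1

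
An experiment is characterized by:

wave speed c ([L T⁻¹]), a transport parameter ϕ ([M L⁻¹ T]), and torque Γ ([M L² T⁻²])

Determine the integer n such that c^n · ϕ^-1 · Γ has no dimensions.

-3

Balance the L exponent: (1)·n from c, plus −(-1) + (2) = 3 from the rest, must sum to zero.
n + 3 = 0, so n = -3.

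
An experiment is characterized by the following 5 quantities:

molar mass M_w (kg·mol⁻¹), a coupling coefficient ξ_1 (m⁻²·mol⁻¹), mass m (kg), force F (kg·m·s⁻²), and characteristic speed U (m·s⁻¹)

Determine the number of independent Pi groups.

1

There are 5 variables and 4 base dimensions (M, L, T, N).
The dimension matrix has rank 4.
Independent dimensionless groups: 5 − 4 = 1.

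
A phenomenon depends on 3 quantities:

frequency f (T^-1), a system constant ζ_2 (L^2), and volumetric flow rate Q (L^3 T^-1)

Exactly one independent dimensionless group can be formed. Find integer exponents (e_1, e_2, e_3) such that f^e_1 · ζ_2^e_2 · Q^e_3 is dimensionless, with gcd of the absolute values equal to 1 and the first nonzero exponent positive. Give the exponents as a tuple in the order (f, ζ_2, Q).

(2, 3, -2)

L: e_1·(0) + e_2·(2) + e_3·(3) = 0
T: e_1·(-1) + e_2·(0) + e_3·(-1) = 0
Solving this homogeneous linear system for the smallest-integer solution (first nonzero entry positive) gives (2, 3, -2).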